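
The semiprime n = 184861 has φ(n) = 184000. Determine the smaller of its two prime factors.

401

φ(n) = (p−1)(q−1) = n − (p+q) + 1, so p + q = 184861 − 184000 + 1 = 862.
p and q are the roots of t² − 862t + 184861 = 0.
Discriminant: 862² − 4·184861 = 743044 − 739444 = 3600; √3600 = 60.
q = (862 − 60)/2 = 401, p = (862 + 60)/2 = 461.
Check: 401 · 461 = 184861.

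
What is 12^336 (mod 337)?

12^1 ≡ 12 (mod 337)
12^2 ≡ 12^2 = 144 ≡ 144 (mod 337)
12^4 ≡ 144^2 = 20736 ≡ 179 (mod 337)
12^8 ≡ 179^2 = 32041 ≡ 26 (mod 337)
12^16 ≡ 26^2 = 676 ≡ 2 (mod 337)
12^32 ≡ 2^2 = 4 ≡ 4 (mod 337)
12^64 ≡ 4^2 = 16 ≡ 16 (mod 337)
12^128 ≡ 16^2 = 256 ≡ 256 (mod 337)
12^256 ≡ 256^2 = 65536 ≡ 158 (mod 337)
336 = 256 + 64 + 16 in binary powers of 2.
So 12^336 ≡ 158 · 16 · 2 ≡ 1 (mod 337).
Since the result is 1, base 12 gives no evidence that 337 is composite.

1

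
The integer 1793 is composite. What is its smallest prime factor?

11

1793 is odd.
Digit sum 20, not divisible by 3.
Ends in 3: not divisible by 5.
7: 1793 = 7·256 + 1
11: 1793 = 11·163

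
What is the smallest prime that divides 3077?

17

3077 is odd.
Digit sum 17, not divisible by 3.
Ends in 7: not divisible by 5.
7: 3077 = 7·439 + 4
11: 3077 = 11·279 + 8
13: 3077 = 13·236 + 9
17: 3077 = 17·181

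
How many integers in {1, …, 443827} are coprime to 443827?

Factor: 443827 = 31 · 103 · 139.
φ(443827) = (31−1) · (103−1) · (139−1) = 30 · 102 · 138 = 422280.

422280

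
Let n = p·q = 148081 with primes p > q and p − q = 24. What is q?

Since p = q + 24, we have 148081 = q(q + 24), so q² + 24q − 148081 = 0.
Discriminant: 24² + 4·148081 = 576 + 592324 = 592900; √592900 = 770.
q = (−24 + 770)/2 = 373, and p = q + 24 = 397.
Check: 373 · 397 = 148081.

373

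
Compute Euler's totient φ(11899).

Factor: 11899 = 73 · 163.
φ(11899) = (73−1) · (163−1) = 72 · 162 = 11664.

11664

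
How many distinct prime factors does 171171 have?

171171 = 3^2 · 19019
19019 = 7 · 2717
2717 = 11 · 247
247 = 13 · 19
171171 = 3^2 · 7 · 11 · 13 · 19, which has 5 distinct prime factors.

5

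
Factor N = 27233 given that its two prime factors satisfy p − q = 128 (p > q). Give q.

113

Since p = q + 128, we have 27233 = q(q + 128), so q² + 128q − 27233 = 0.
Discriminant: 128² + 4·27233 = 16384 + 108932 = 125316; √125316 = 354.
q = (−128 + 354)/2 = 113, and p = q + 128 = 241.
Check: 113 · 241 = 27233.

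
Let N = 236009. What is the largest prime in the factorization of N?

73

236009 = 53 · 4453
4453 = 61 · 73
73 is prime.
So 236009 = 53 · 61 · 73; the largest prime factor is 73.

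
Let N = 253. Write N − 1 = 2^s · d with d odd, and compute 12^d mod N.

253 − 1 = 252 = 2^2 · 63, so d = 63.
12^1 ≡ 12 (mod 253)
12^2 ≡ 12^2 = 144 ≡ 144 (mod 253)
12^4 ≡ 144^2 = 20736 ≡ 243 (mod 253)
12^8 ≡ 243^2 = 59049 ≡ 100 (mod 253)
12^16 ≡ 100^2 = 10000 ≡ 133 (mod 253)
12^32 ≡ 133^2 = 17689 ≡ 232 (mod 253)
63 = 32 + 16 + 8 + 4 + 2 + 1 in binary powers of 2.
So 12^63 ≡ 232 · 133 · 100 · 243 · 144 · 12 ≡ 100 (mod 253).
Squaring chain: 100 → 133; never reaches −1, so base 12 is a Miller–Rabin witness that 253 is composite.

100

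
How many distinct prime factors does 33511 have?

3

33511 = 23 · 1457
1457 = 31 · 47
33511 = 23 · 31 · 47, which has 3 distinct prime factors.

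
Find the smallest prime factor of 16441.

16441 is odd.
Digit sum 16, not divisible by 3.
Ends in 1: not divisible by 5.
7: 16441 = 7·2348 + 5
11: 16441 = 11·1494 + 7
13: 16441 = 13·1264 + 9
17: 16441 = 17·967 + 2
19: 16441 = 19·865 + 6
23: 16441 = 23·714 + 19
29: 16441 = 29·566 + 27
31: 16441 = 31·530 + 11
37: 16441 = 37·444 + 13
41: 16441 = 41·401

41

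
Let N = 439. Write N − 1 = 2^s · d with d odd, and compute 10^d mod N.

1

439 − 1 = 438 = 2^1 · 219, so d = 219.
10^1 ≡ 10 (mod 439)
10^2 ≡ 10^2 = 100 ≡ 100 (mod 439)
10^4 ≡ 100^2 = 10000 ≡ 342 (mod 439)
10^8 ≡ 342^2 = 116964 ≡ 190 (mod 439)
10^16 ≡ 190^2 = 36100 ≡ 102 (mod 439)
10^32 ≡ 102^2 = 10404 ≡ 307 (mod 439)
10^64 ≡ 307^2 = 94249 ≡ 303 (mod 439)
10^128 ≡ 303^2 = 91809 ≡ 58 (mod 439)
219 = 128 + 64 + 16 + 8 + 2 + 1 in binary powers of 2.
So 10^219 ≡ 58 · 303 · 102 · 190 · 100 · 10 ≡ 1 (mod 439).
Since 10^d ≡ 1 (mod 439), base 10 does not prove 439 composite.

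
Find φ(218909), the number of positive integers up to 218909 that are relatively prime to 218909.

Factor: 218909 = 17 · 79 · 163.
φ(218909) = (17−1) · (79−1) · (163−1) = 16 · 78 · 162 = 202176.

202176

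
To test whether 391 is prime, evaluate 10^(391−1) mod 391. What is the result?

349

10^1 ≡ 10 (mod 391)
10^2 ≡ 10^2 = 100 ≡ 100 (mod 391)
10^4 ≡ 100^2 = 10000 ≡ 225 (mod 391)
10^8 ≡ 225^2 = 50625 ≡ 186 (mod 391)
10^16 ≡ 186^2 = 34596 ≡ 188 (mod 391)
10^32 ≡ 188^2 = 35344 ≡ 154 (mod 391)
10^64 ≡ 154^2 = 23716 ≡ 256 (mod 391)
10^128 ≡ 256^2 = 65536 ≡ 239 (mod 391)
10^256 ≡ 239^2 = 57121 ≡ 35 (mod 391)
390 = 256 + 128 + 4 + 2 in binary powers of 2.
So 10^390 ≡ 35 · 239 · 225 · 100 ≡ 349 (mod 391).
Since 349 ≠ 1, base 10 is a Fermat witness: 391 is composite.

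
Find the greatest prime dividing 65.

13

65 = 5 · 13
13 is prime.
So 65 = 5 · 13; the largest prime factor is 13.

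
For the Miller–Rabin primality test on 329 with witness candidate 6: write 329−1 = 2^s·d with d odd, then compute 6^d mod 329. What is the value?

244

329 − 1 = 328 = 2^3 · 41, so d = 41.
6^1 ≡ 6 (mod 329)
6^2 ≡ 6^2 = 36 ≡ 36 (mod 329)
6^4 ≡ 36^2 = 1296 ≡ 309 (mod 329)
6^8 ≡ 309^2 = 95481 ≡ 71 (mod 329)
6^16 ≡ 71^2 = 5041 ≡ 106 (mod 329)
6^32 ≡ 106^2 = 11236 ≡ 50 (mod 329)
41 = 32 + 8 + 1 in binary powers of 2.
So 6^41 ≡ 50 · 71 · 6 ≡ 244 (mod 329).
Squaring chain: 244 → 316 → 169; never reaches −1, so base 6 is a Miller–Rabin witness that 329 is composite.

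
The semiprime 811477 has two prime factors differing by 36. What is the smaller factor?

Since p = q + 36, we have 811477 = q(q + 36), so q² + 36q − 811477 = 0.
Discriminant: 36² + 4·811477 = 1296 + 3245908 = 3247204; √3247204 = 1802.
q = (−36 + 1802)/2 = 883, and p = q + 36 = 919.
Check: 883 · 919 = 811477.

883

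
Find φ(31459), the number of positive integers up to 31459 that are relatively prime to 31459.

31104

Factor: 31459 = 163 · 193.
φ(31459) = (163−1) · (193−1) = 162 · 192 = 31104.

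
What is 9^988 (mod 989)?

9^1 ≡ 9 (mod 989)
9^2 ≡ 9^2 = 81 ≡ 81 (mod 989)
9^4 ≡ 81^2 = 6561 ≡ 627 (mod 989)
9^8 ≡ 627^2 = 393129 ≡ 496 (mod 989)
9^16 ≡ 496^2 = 246016 ≡ 744 (mod 989)
9^32 ≡ 744^2 = 553536 ≡ 685 (mod 989)
9^64 ≡ 685^2 = 469225 ≡ 439 (mod 989)
9^128 ≡ 439^2 = 192721 ≡ 855 (mod 989)
9^256 ≡ 855^2 = 731025 ≡ 154 (mod 989)
9^512 ≡ 154^2 = 23716 ≡ 969 (mod 989)
988 = 512 + 256 + 128 + 64 + 16 + 8 + 4 in binary powers of 2.
So 9^988 ≡ 969 · 154 · 855 · 439 · 744 · 496 · 627 ≡ 439 (mod 989).
Since 439 ≠ 1, base 9 is a Fermat witness: 989 is composite.

439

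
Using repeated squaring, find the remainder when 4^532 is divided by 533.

139

4^1 ≡ 4 (mod 533)
4^2 ≡ 4^2 = 16 ≡ 16 (mod 533)
4^4 ≡ 16^2 = 256 ≡ 256 (mod 533)
4^8 ≡ 256^2 = 65536 ≡ 510 (mod 533)
4^16 ≡ 510^2 = 260100 ≡ 529 (mod 533)
4^32 ≡ 529^2 = 279841 ≡ 16 (mod 533)
4^64 ≡ 16^2 = 256 ≡ 256 (mod 533)
4^128 ≡ 256^2 = 65536 ≡ 510 (mod 533)
4^256 ≡ 510^2 = 260100 ≡ 529 (mod 533)
4^512 ≡ 529^2 = 279841 ≡ 16 (mod 533)
532 = 512 + 16 + 4 in binary powers of 2.
So 4^532 ≡ 16 · 529 · 256 ≡ 139 (mod 533).
Since 139 ≠ 1, base 4 is a Fermat witness: 533 is composite.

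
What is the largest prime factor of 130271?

130271 = 17 · 7663
7663 = 79 · 97
97 is prime.
So 130271 = 17 · 79 · 97; the largest prime factor is 97.

97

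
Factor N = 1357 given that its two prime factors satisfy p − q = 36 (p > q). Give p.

59

Since p = q + 36, we have 1357 = q(q + 36), so q² + 36q − 1357 = 0.
Discriminant: 36² + 4·1357 = 1296 + 5428 = 6724; √6724 = 82.
q = (−36 + 82)/2 = 23, and p = q + 36 = 59.
Check: 23 · 59 = 1357.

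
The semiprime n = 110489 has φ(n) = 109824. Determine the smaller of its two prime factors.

φ(n) = (p−1)(q−1) = n − (p+q) + 1, so p + q = 110489 − 109824 + 1 = 666.
p and q are the roots of t² − 666t + 110489 = 0.
Discriminant: 666² − 4·110489 = 443556 − 441956 = 1600; √1600 = 40.
q = (666 − 40)/2 = 313, p = (666 + 40)/2 = 353.
Check: 313 · 353 = 110489.

313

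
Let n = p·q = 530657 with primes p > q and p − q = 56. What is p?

Since p = q + 56, we have 530657 = q(q + 56), so q² + 56q − 530657 = 0.
Discriminant: 56² + 4·530657 = 3136 + 2122628 = 2125764; √2125764 = 1458.
q = (−56 + 1458)/2 = 701, and p = q + 56 = 757.
Check: 701 · 757 = 530657.

757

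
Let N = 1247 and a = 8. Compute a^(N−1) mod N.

173

8^1 ≡ 8 (mod 1247)
8^2 ≡ 8^2 = 64 ≡ 64 (mod 1247)
8^4 ≡ 64^2 = 4096 ≡ 355 (mod 1247)
8^8 ≡ 355^2 = 126025 ≡ 78 (mod 1247)
8^16 ≡ 78^2 = 6084 ≡ 1096 (mod 1247)
8^32 ≡ 1096^2 = 1201216 ≡ 355 (mod 1247)
8^64 ≡ 355^2 = 126025 ≡ 78 (mod 1247)
8^128 ≡ 78^2 = 6084 ≡ 1096 (mod 1247)
8^256 ≡ 1096^2 = 1201216 ≡ 355 (mod 1247)
8^512 ≡ 355^2 = 126025 ≡ 78 (mod 1247)
8^1024 ≡ 78^2 = 6084 ≡ 1096 (mod 1247)
1246 = 1024 + 128 + 64 + 16 + 8 + 4 + 2 in binary powers of 2.
So 8^1246 ≡ 1096 · 1096 · 78 · 1096 · 78 · 355 · 64 ≡ 173 (mod 1247).
Since 173 ≠ 1, base 8 is a Fermat witness: 1247 is composite.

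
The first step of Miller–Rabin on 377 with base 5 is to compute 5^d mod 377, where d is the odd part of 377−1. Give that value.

377 − 1 = 376 = 2^3 · 47, so d = 47.
5^1 ≡ 5 (mod 377)
5^2 ≡ 5^2 = 25 ≡ 25 (mod 377)
5^4 ≡ 25^2 = 625 ≡ 248 (mod 377)
5^8 ≡ 248^2 = 61504 ≡ 53 (mod 377)
5^16 ≡ 53^2 = 2809 ≡ 170 (mod 377)
5^32 ≡ 170^2 = 28900 ≡ 248 (mod 377)
47 = 32 + 8 + 4 + 2 + 1 in binary powers of 2.
So 5^47 ≡ 248 · 53 · 248 · 25 · 5 ≡ 138 (mod 377).
Squaring chain: 138 → 194 → 313; never reaches −1, so base 5 is a Miller–Rabin witness that 377 is composite.

138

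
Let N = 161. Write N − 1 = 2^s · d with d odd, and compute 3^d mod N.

161 − 1 = 160 = 2^5 · 5, so d = 5.
3^1 ≡ 3 (mod 161)
3^2 ≡ 3^2 = 9 ≡ 9 (mod 161)
3^4 ≡ 9^2 = 81 ≡ 81 (mod 161)
5 = 4 + 1 in binary powers of 2.
So 3^5 ≡ 81 · 3 ≡ 82 (mod 161).
Squaring chain: 82 → 123 → 156 → 25 → 142; never reaches −1, so base 3 is a Miller–Rabin witness that 161 is composite.

82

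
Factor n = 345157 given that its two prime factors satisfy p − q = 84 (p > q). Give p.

Since p = q + 84, we have 345157 = q(q + 84), so q² + 84q − 345157 = 0.
Discriminant: 84² + 4·345157 = 7056 + 1380628 = 1387684; √1387684 = 1178.
q = (−84 + 1178)/2 = 547, and p = q + 84 = 631.
Check: 547 · 631 = 345157.

631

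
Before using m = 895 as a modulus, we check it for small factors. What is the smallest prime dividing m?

5

895 is odd.
Digit sum 22, not divisible by 3.
Ends in 5: divisible by 5.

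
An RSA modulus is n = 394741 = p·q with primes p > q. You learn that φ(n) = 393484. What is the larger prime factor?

φ(n) = (p−1)(q−1) = n − (p+q) + 1, so p + q = 394741 − 393484 + 1 = 1258.
p and q are the roots of t² − 1258t + 394741 = 0.
Discriminant: 1258² − 4·394741 = 1582564 − 1578964 = 3600; √3600 = 60.
q = (1258 − 60)/2 = 599, p = (1258 + 60)/2 = 659.
Check: 599 · 659 = 394741.

659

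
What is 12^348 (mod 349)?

1

12^1 ≡ 12 (mod 349)
12^2 ≡ 12^2 = 144 ≡ 144 (mod 349)
12^4 ≡ 144^2 = 20736 ≡ 145 (mod 349)
12^8 ≡ 145^2 = 21025 ≡ 85 (mod 349)
12^16 ≡ 85^2 = 7225 ≡ 245 (mod 349)
12^32 ≡ 245^2 = 60025 ≡ 346 (mod 349)
12^64 ≡ 346^2 = 119716 ≡ 9 (mod 349)
12^128 ≡ 9^2 = 81 ≡ 81 (mod 349)
12^256 ≡ 81^2 = 6561 ≡ 279 (mod 349)
348 = 256 + 64 + 16 + 8 + 4 in binary powers of 2.
So 12^348 ≡ 279 · 9 · 245 · 85 · 145 ≡ 1 (mod 349).
Since the result is 1, base 12 gives no evidence that 349 is composite.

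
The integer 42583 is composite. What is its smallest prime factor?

42583 is odd.
Digit sum 22, not divisible by 3.
Ends in 3: not divisible by 5.
7: 42583 = 7·6083 + 2
11: 42583 = 11·3871 + 2
13: 42583 = 13·3275 + 8
17: 42583 = 17·2504 + 15
19: 42583 = 19·2241 + 4
23: 42583 = 23·1851 + 10
29: 42583 = 29·1468 + 11
31: 42583 = 31·1373 + 20
37: 42583 = 37·1150 + 33
41: 42583 = 41·1038 + 25
43: 42583 = 43·990 + 13
47: 42583 = 47·906 + 1
53: 42583 = 53·803 + 24
59: 42583 = 59·721 + 44
61: 42583 = 61·698 + 5
67: 42583 = 67·635 + 38
71: 42583 = 71·599 + 54
73: 42583 = 73·583 + 24
79: 42583 = 79·539 + 2
83: 42583 = 83·513 + 4
89: 42583 = 89·478 + 41
97: 42583 = 97·439

97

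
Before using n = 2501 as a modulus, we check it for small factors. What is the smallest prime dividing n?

2501 is odd.
Digit sum 8, not divisible by 3.
Ends in 1: not divisible by 5.
7: 2501 = 7·357 + 2
11: 2501 = 11·227 + 4
13: 2501 = 13·192 + 5
17: 2501 = 17·147 + 2
19: 2501 = 19·131 + 12
23: 2501 = 23·108 + 17
29: 2501 = 29·86 + 7
31: 2501 = 31·80 + 21
37: 2501 = 37·67 + 22
41: 2501 = 41·61

41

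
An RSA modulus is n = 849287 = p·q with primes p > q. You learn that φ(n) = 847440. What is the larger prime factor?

φ(n) = (p−1)(q−1) = n − (p+q) + 1, so p + q = 849287 − 847440 + 1 = 1848.
p and q are the roots of t² − 1848t + 849287 = 0.
Discriminant: 1848² − 4·849287 = 3415104 − 3397148 = 17956; √17956 = 134.
q = (1848 − 134)/2 = 857, p = (1848 + 134)/2 = 991.
Check: 857 · 991 = 849287.

991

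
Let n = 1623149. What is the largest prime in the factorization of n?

61

1623149 = 11 · 147559
147559 = 41 · 3599
3599 = 59 · 61
61 is prime.
So 1623149 = 11 · 41 · 59 · 61; the largest prime factor is 61.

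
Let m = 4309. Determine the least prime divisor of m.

4309 is odd.
Digit sum 16, not divisible by 3.
Ends in 9: not divisible by 5.
7: 4309 = 7·615 + 4
11: 4309 = 11·391 + 8
13: 4309 = 13·331 + 6
17: 4309 = 17·253 + 8
19: 4309 = 19·226 + 15
23: 4309 = 23·187 + 8
29: 4309 = 29·148 + 17
31: 4309 = 31·139

31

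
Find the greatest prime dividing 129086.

129086 = 2 · 64543
64543 = 19 · 3397
3397 = 43 · 79
79 is prime.
So 129086 = 2 · 19 · 43 · 79; the largest prime factor is 79.

79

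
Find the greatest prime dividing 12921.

73

12921 = 3 · 4307
4307 = 59 · 73
73 is prime.
So 12921 = 3 · 59 · 73; the largest prime factor is 73.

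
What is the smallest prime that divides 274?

274 is even: 2 divides it.

2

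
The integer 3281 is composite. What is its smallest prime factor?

3281 is odd.
Digit sum 14, not divisible by 3.
Ends in 1: not divisible by 5.
7: 3281 = 7·468 + 5
11: 3281 = 11·298 + 3
13: 3281 = 13·252 + 5
17: 3281 = 17·193

17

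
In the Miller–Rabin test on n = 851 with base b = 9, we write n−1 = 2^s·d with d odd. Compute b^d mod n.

303

851 − 1 = 850 = 2^1 · 425, so d = 425.
9^1 ≡ 9 (mod 851)
9^2 ≡ 9^2 = 81 ≡ 81 (mod 851)
9^4 ≡ 81^2 = 6561 ≡ 604 (mod 851)
9^8 ≡ 604^2 = 364816 ≡ 588 (mod 851)
9^16 ≡ 588^2 = 345744 ≡ 238 (mod 851)
9^32 ≡ 238^2 = 56644 ≡ 478 (mod 851)
9^64 ≡ 478^2 = 228484 ≡ 416 (mod 851)
9^128 ≡ 416^2 = 173056 ≡ 303 (mod 851)
9^256 ≡ 303^2 = 91809 ≡ 752 (mod 851)
425 = 256 + 128 + 32 + 8 + 1 in binary powers of 2.
So 9^425 ≡ 752 · 303 · 478 · 588 · 9 ≡ 303 (mod 851).
Squaring chain: 303; never reaches −1, so base 9 is a Miller–Rabin witness that 851 is composite.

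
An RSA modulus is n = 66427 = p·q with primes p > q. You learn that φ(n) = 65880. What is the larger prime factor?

φ(n) = (p−1)(q−1) = n − (p+q) + 1, so p + q = 66427 − 65880 + 1 = 548.
p and q are the roots of t² − 548t + 66427 = 0.
Discriminant: 548² − 4·66427 = 300304 − 265708 = 34596; √34596 = 186.
q = (548 − 186)/2 = 181, p = (548 + 186)/2 = 367.
Check: 181 · 367 = 66427.

367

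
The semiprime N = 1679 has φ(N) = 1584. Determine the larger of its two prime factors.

73

φ(n) = (p−1)(q−1) = n − (p+q) + 1, so p + q = 1679 − 1584 + 1 = 96.
p and q are the roots of t² − 96t + 1679 = 0.
Discriminant: 96² − 4·1679 = 9216 − 6716 = 2500; √2500 = 50.
q = (96 − 50)/2 = 23, p = (96 + 50)/2 = 73.
Check: 23 · 73 = 1679.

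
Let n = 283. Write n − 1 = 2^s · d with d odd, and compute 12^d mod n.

283 − 1 = 282 = 2^1 · 141, so d = 141.
12^1 ≡ 12 (mod 283)
12^2 ≡ 12^2 = 144 ≡ 144 (mod 283)
12^4 ≡ 144^2 = 20736 ≡ 77 (mod 283)
12^8 ≡ 77^2 = 5929 ≡ 269 (mod 283)
12^16 ≡ 269^2 = 72361 ≡ 196 (mod 283)
12^32 ≡ 196^2 = 38416 ≡ 211 (mod 283)
12^64 ≡ 211^2 = 44521 ≡ 90 (mod 283)
12^128 ≡ 90^2 = 8100 ≡ 176 (mod 283)
141 = 128 + 8 + 4 + 1 in binary powers of 2.
So 12^141 ≡ 176 · 269 · 77 · 12 ≡ 282 (mod 283).
Since 12^d ≡ 282 (mod 283), base 12 does not prove 283 composite.

282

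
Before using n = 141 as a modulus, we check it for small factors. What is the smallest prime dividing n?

141 is odd.
Digit sum 6, divisible by 3.

3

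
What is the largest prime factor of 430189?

83

430189 = 71 · 6059
6059 = 73 · 83
83 is prime.
So 430189 = 71 · 73 · 83; the largest prime factor is 83.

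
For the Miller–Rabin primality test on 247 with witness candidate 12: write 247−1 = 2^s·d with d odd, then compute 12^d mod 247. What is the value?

247 − 1 = 246 = 2^1 · 123, so d = 123.
12^1 ≡ 12 (mod 247)
12^2 ≡ 12^2 = 144 ≡ 144 (mod 247)
12^4 ≡ 144^2 = 20736 ≡ 235 (mod 247)
12^8 ≡ 235^2 = 55225 ≡ 144 (mod 247)
12^16 ≡ 144^2 = 20736 ≡ 235 (mod 247)
12^32 ≡ 235^2 = 55225 ≡ 144 (mod 247)
12^64 ≡ 144^2 = 20736 ≡ 235 (mod 247)
123 = 64 + 32 + 16 + 8 + 2 + 1 in binary powers of 2.
So 12^123 ≡ 235 · 144 · 235 · 144 · 144 · 12 ≡ 246 (mod 247).
Since 12^d ≡ 246 (mod 247), base 12 does not prove 247 composite.

246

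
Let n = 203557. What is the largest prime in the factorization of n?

71

203557 = 47 · 4331
4331 = 61 · 71
71 is prime.
So 203557 = 47 · 61 · 71; the largest prime factor is 71.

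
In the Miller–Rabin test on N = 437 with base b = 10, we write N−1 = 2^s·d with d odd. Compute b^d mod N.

437 − 1 = 436 = 2^2 · 109, so d = 109.
10^1 ≡ 10 (mod 437)
10^2 ≡ 10^2 = 100 ≡ 100 (mod 437)
10^4 ≡ 100^2 = 10000 ≡ 386 (mod 437)
10^8 ≡ 386^2 = 148996 ≡ 416 (mod 437)
10^16 ≡ 416^2 = 173056 ≡ 4 (mod 437)
10^32 ≡ 4^2 = 16 ≡ 16 (mod 437)
10^64 ≡ 16^2 = 256 ≡ 256 (mod 437)
109 = 64 + 32 + 8 + 4 + 1 in binary powers of 2.
So 10^109 ≡ 256 · 16 · 416 · 386 · 10 ≡ 352 (mod 437).
Squaring chain: 352 → 233; never reaches −1, so base 10 is a Miller–Rabin witness that 437 is composite.

352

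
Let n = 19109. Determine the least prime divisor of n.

97

19109 is odd.
Digit sum 20, not divisible by 3.
Ends in 9: not divisible by 5.
7: 19109 = 7·2729 + 6
11: 19109 = 11·1737 + 2
13: 19109 = 13·1469 + 12
17: 19109 = 17·1124 + 1
19: 19109 = 19·1005 + 14
23: 19109 = 23·830 + 19
29: 19109 = 29·658 + 27
31: 19109 = 31·616 + 13
37: 19109 = 37·516 + 17
41: 19109 = 41·466 + 3
43: 19109 = 43·444 + 17
47: 19109 = 47·406 + 27
53: 19109 = 53·360 + 29
59: 19109 = 59·323 + 52
61: 19109 = 61·313 + 16
67: 19109 = 67·285 + 14
71: 19109 = 71·269 + 10
73: 19109 = 73·261 + 56
79: 19109 = 79·241 + 70
83: 19109 = 83·230 + 19
89: 19109 = 89·214 + 63
97: 19109 = 97·197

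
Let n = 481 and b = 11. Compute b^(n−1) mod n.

11^1 ≡ 11 (mod 481)
11^2 ≡ 11^2 = 121 ≡ 121 (mod 481)
11^4 ≡ 121^2 = 14641 ≡ 211 (mod 481)
11^8 ≡ 211^2 = 44521 ≡ 269 (mod 481)
11^16 ≡ 269^2 = 72361 ≡ 211 (mod 481)
11^32 ≡ 211^2 = 44521 ≡ 269 (mod 481)
11^64 ≡ 269^2 = 72361 ≡ 211 (mod 481)
11^128 ≡ 211^2 = 44521 ≡ 269 (mod 481)
11^256 ≡ 269^2 = 72361 ≡ 211 (mod 481)
480 = 256 + 128 + 64 + 32 in binary powers of 2.
So 11^480 ≡ 211 · 269 · 211 · 269 ≡ 1 (mod 481).
Since the result is 1, base 11 gives no evidence that 481 is composite.

1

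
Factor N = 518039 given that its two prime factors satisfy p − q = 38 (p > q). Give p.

739

Since p = q + 38, we have 518039 = q(q + 38), so q² + 38q − 518039 = 0.
Discriminant: 38² + 4·518039 = 1444 + 2072156 = 2073600; √2073600 = 1440.
q = (−38 + 1440)/2 = 701, and p = q + 38 = 739.
Check: 701 · 739 = 518039.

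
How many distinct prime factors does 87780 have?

6

87780 = 2^2 · 21945
21945 = 3 · 7315
7315 = 5 · 1463
1463 = 7 · 209
209 = 11 · 19
87780 = 2^2 · 3 · 5 · 7 · 11 · 19, which has 6 distinct prime factors.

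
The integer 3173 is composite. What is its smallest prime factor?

3173 is odd.
Digit sum 14, not divisible by 3.
Ends in 3: not divisible by 5.
7: 3173 = 7·453 + 2
11: 3173 = 11·288 + 5
13: 3173 = 13·244 + 1
17: 3173 = 17·186 + 11
19: 3173 = 19·167

19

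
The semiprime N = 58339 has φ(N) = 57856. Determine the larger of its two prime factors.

φ(n) = (p−1)(q−1) = n − (p+q) + 1, so p + q = 58339 − 57856 + 1 = 484.
p and q are the roots of t² − 484t + 58339 = 0.
Discriminant: 484² − 4·58339 = 234256 − 233356 = 900; √900 = 30.
q = (484 − 30)/2 = 227, p = (484 + 30)/2 = 257.
Check: 227 · 257 = 58339.

257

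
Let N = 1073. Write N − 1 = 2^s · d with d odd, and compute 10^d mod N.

1073 − 1 = 1072 = 2^4 · 67, so d = 67.
10^1 ≡ 10 (mod 1073)
10^2 ≡ 10^2 = 100 ≡ 100 (mod 1073)
10^4 ≡ 100^2 = 10000 ≡ 343 (mod 1073)
10^8 ≡ 343^2 = 117649 ≡ 692 (mod 1073)
10^16 ≡ 692^2 = 478864 ≡ 306 (mod 1073)
10^32 ≡ 306^2 = 93636 ≡ 285 (mod 1073)
10^64 ≡ 285^2 = 81225 ≡ 750 (mod 1073)
67 = 64 + 2 + 1 in binary powers of 2.
So 10^67 ≡ 750 · 100 · 10 ≡ 1046 (mod 1073).
Squaring chain: 1046 → 729 → 306 → 285; never reaches −1, so base 10 is a Miller–Rabin witness that 1073 is composite.

1046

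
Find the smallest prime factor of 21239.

67

21239 is odd.
Digit sum 17, not divisible by 3.
Ends in 9: not divisible by 5.
7: 21239 = 7·3034 + 1
11: 21239 = 11·1930 + 9
13: 21239 = 13·1633 + 10
17: 21239 = 17·1249 + 6
19: 21239 = 19·1117 + 16
23: 21239 = 23·923 + 10
29: 21239 = 29·732 + 11
31: 21239 = 31·685 + 4
37: 21239 = 37·574 + 1
41: 21239 = 41·518 + 1
43: 21239 = 43·493 + 40
47: 21239 = 47·451 + 42
53: 21239 = 53·400 + 39
59: 21239 = 59·359 + 58
61: 21239 = 61·348 + 11
67: 21239 = 67·317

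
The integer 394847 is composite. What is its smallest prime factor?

31

394847 is odd.
Digit sum 35, not divisible by 3.
Ends in 7: not divisible by 5.
7: 394847 = 7·56406 + 5
11: 394847 = 11·35895 + 2
13: 394847 = 13·30372 + 11
17: 394847 = 17·23226 + 5
19: 394847 = 19·20781 + 8
23: 394847 = 23·17167 + 6
29: 394847 = 29·13615 + 12
31: 394847 = 31·12737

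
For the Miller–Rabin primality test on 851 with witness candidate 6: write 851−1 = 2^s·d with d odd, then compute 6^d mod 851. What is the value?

302

851 − 1 = 850 = 2^1 · 425, so d = 425.
6^1 ≡ 6 (mod 851)
6^2 ≡ 6^2 = 36 ≡ 36 (mod 851)
6^4 ≡ 36^2 = 1296 ≡ 445 (mod 851)
6^8 ≡ 445^2 = 198025 ≡ 593 (mod 851)
6^16 ≡ 593^2 = 351649 ≡ 186 (mod 851)
6^32 ≡ 186^2 = 34596 ≡ 556 (mod 851)
6^64 ≡ 556^2 = 309136 ≡ 223 (mod 851)
6^128 ≡ 223^2 = 49729 ≡ 371 (mod 851)
6^256 ≡ 371^2 = 137641 ≡ 630 (mod 851)
425 = 256 + 128 + 32 + 8 + 1 in binary powers of 2.
So 6^425 ≡ 630 · 371 · 556 · 593 · 6 ≡ 302 (mod 851).
Squaring chain: 302; never reaches −1, so base 6 is a Miller–Rabin witness that 851 is composite.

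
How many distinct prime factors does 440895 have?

440895 = 3 · 146965
146965 = 5 · 29393
29393 = 7 · 4199
4199 = 13 · 323
323 = 17 · 19
440895 = 3 · 5 · 7 · 13 · 17 · 19, which has 6 distinct prime factors.

6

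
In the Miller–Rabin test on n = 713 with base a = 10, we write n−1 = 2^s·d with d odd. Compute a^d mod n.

493

713 − 1 = 712 = 2^3 · 89, so d = 89.
10^1 ≡ 10 (mod 713)
10^2 ≡ 10^2 = 100 ≡ 100 (mod 713)
10^4 ≡ 100^2 = 10000 ≡ 18 (mod 713)
10^8 ≡ 18^2 = 324 ≡ 324 (mod 713)
10^16 ≡ 324^2 = 104976 ≡ 165 (mod 713)
10^32 ≡ 165^2 = 27225 ≡ 131 (mod 713)
10^64 ≡ 131^2 = 17161 ≡ 49 (mod 713)
89 = 64 + 16 + 8 + 1 in binary powers of 2.
So 10^89 ≡ 49 · 165 · 324 · 10 ≡ 493 (mod 713).
Squaring chain: 493 → 629 → 639; never reaches −1, so base 10 is a Miller–Rabin witness that 713 is composite.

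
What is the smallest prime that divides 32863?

59

32863 is odd.
Digit sum 22, not divisible by 3.
Ends in 3: not divisible by 5.
7: 32863 = 7·4694 + 5
11: 32863 = 11·2987 + 6
13: 32863 = 13·2527 + 12
17: 32863 = 17·1933 + 2
19: 32863 = 19·1729 + 12
23: 32863 = 23·1428 + 19
29: 32863 = 29·1133 + 6
31: 32863 = 31·1060 + 3
37: 32863 = 37·888 + 7
41: 32863 = 41·801 + 22
43: 32863 = 43·764 + 11
47: 32863 = 47·699 + 10
53: 32863 = 53·620 + 3
59: 32863 = 59·557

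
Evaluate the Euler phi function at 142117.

131472

Factor: 142117 = 23 · 37 · 167.
φ(142117) = (23−1) · (37−1) · (167−1) = 22 · 36 · 166 = 131472.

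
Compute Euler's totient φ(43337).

36000

Factor: 43337 = 7 · 41 · 151.
φ(43337) = (7−1) · (41−1) · (151−1) = 6 · 40 · 150 = 36000.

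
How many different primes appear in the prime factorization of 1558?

1558 = 2 · 779
779 = 19 · 41
1558 = 2 · 19 · 41, which has 3 distinct prime factors.

3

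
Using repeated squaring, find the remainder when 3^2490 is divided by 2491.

1011

3^1 ≡ 3 (mod 2491)
3^2 ≡ 3^2 = 9 ≡ 9 (mod 2491)
3^4 ≡ 9^2 = 81 ≡ 81 (mod 2491)
3^8 ≡ 81^2 = 6561 ≡ 1579 (mod 2491)
3^16 ≡ 1579^2 = 2493241 ≡ 2241 (mod 2491)
3^32 ≡ 2241^2 = 5022081 ≡ 225 (mod 2491)
3^64 ≡ 225^2 = 50625 ≡ 805 (mod 2491)
3^128 ≡ 805^2 = 648025 ≡ 365 (mod 2491)
3^256 ≡ 365^2 = 133225 ≡ 1202 (mod 2491)
3^512 ≡ 1202^2 = 1444804 ≡ 24 (mod 2491)
3^1024 ≡ 24^2 = 576 ≡ 576 (mod 2491)
3^2048 ≡ 576^2 = 331776 ≡ 473 (mod 2491)
2490 = 2048 + 256 + 128 + 32 + 16 + 8 + 2 in binary powers of 2.
So 3^2490 ≡ 473 · 1202 · 365 · 225 · 2241 · 1579 · 9 ≡ 1011 (mod 2491).
Since 1011 ≠ 1, base 3 is a Fermat witness: 2491 is composite.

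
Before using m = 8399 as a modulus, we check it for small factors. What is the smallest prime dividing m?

8399 is odd.
Digit sum 29, not divisible by 3.
Ends in 9: not divisible by 5.
7: 8399 = 7·1199 + 6
11: 8399 = 11·763 + 6
13: 8399 = 13·646 + 1
17: 8399 = 17·494 + 1
19: 8399 = 19·442 + 1
23: 8399 = 23·365 + 4
29: 8399 = 29·289 + 18
31: 8399 = 31·270 + 29
37: 8399 = 37·227

37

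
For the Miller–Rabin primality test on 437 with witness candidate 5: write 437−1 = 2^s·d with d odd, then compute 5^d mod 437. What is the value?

290

437 − 1 = 436 = 2^2 · 109, so d = 109.
5^1 ≡ 5 (mod 437)
5^2 ≡ 5^2 = 25 ≡ 25 (mod 437)
5^4 ≡ 25^2 = 625 ≡ 188 (mod 437)
5^8 ≡ 188^2 = 35344 ≡ 384 (mod 437)
5^16 ≡ 384^2 = 147456 ≡ 187 (mod 437)
5^32 ≡ 187^2 = 34969 ≡ 9 (mod 437)
5^64 ≡ 9^2 = 81 ≡ 81 (mod 437)
109 = 64 + 32 + 8 + 4 + 1 in binary powers of 2.
So 5^109 ≡ 81 · 9 · 384 · 188 · 5 ≡ 290 (mod 437).
Squaring chain: 290 → 196; never reaches −1, so base 5 is a Miller–Rabin witness that 437 is composite.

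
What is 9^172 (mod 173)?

9^1 ≡ 9 (mod 173)
9^2 ≡ 9^2 = 81 ≡ 81 (mod 173)
9^4 ≡ 81^2 = 6561 ≡ 160 (mod 173)
9^8 ≡ 160^2 = 25600 ≡ 169 (mod 173)
9^16 ≡ 169^2 = 28561 ≡ 16 (mod 173)
9^32 ≡ 16^2 = 256 ≡ 83 (mod 173)
9^64 ≡ 83^2 = 6889 ≡ 142 (mod 173)
9^128 ≡ 142^2 = 20164 ≡ 96 (mod 173)
172 = 128 + 32 + 8 + 4 in binary powers of 2.
So 9^172 ≡ 96 · 83 · 169 · 160 ≡ 1 (mod 173).
Since the result is 1, base 9 gives no evidence that 173 is composite.

1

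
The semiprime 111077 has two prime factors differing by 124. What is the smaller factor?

Since p = q + 124, we have 111077 = q(q + 124), so q² + 124q − 111077 = 0.
Discriminant: 124² + 4·111077 = 15376 + 444308 = 459684; √459684 = 678.
q = (−124 + 678)/2 = 277, and p = q + 124 = 401.
Check: 277 · 401 = 111077.

277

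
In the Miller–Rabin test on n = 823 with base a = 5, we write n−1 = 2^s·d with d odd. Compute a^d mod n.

823 − 1 = 822 = 2^1 · 411, so d = 411.
5^1 ≡ 5 (mod 823)
5^2 ≡ 5^2 = 25 ≡ 25 (mod 823)
5^4 ≡ 25^2 = 625 ≡ 625 (mod 823)
5^8 ≡ 625^2 = 390625 ≡ 523 (mod 823)
5^16 ≡ 523^2 = 273529 ≡ 293 (mod 823)
5^32 ≡ 293^2 = 85849 ≡ 257 (mod 823)
5^64 ≡ 257^2 = 66049 ≡ 209 (mod 823)
5^128 ≡ 209^2 = 43681 ≡ 62 (mod 823)
5^256 ≡ 62^2 = 3844 ≡ 552 (mod 823)
411 = 256 + 128 + 16 + 8 + 2 + 1 in binary powers of 2.
So 5^411 ≡ 552 · 62 · 293 · 523 · 25 · 5 ≡ 822 (mod 823).
Since 5^d ≡ 822 (mod 823), base 5 does not prove 823 composite.

822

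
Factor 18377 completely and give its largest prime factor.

47

18377 = 17 · 1081
1081 = 23 · 47
47 is prime.
So 18377 = 17 · 23 · 47; the largest prime factor is 47.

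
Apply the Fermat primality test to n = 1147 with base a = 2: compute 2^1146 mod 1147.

529

2^1 ≡ 2 (mod 1147)
2^2 ≡ 2^2 = 4 ≡ 4 (mod 1147)
2^4 ≡ 4^2 = 16 ≡ 16 (mod 1147)
2^8 ≡ 16^2 = 256 ≡ 256 (mod 1147)
2^16 ≡ 256^2 = 65536 ≡ 157 (mod 1147)
2^32 ≡ 157^2 = 24649 ≡ 562 (mod 1147)
2^64 ≡ 562^2 = 315844 ≡ 419 (mod 1147)
2^128 ≡ 419^2 = 175561 ≡ 70 (mod 1147)
2^256 ≡ 70^2 = 4900 ≡ 312 (mod 1147)
2^512 ≡ 312^2 = 97344 ≡ 996 (mod 1147)
2^1024 ≡ 996^2 = 992016 ≡ 1008 (mod 1147)
1146 = 1024 + 64 + 32 + 16 + 8 + 2 in binary powers of 2.
So 2^1146 ≡ 1008 · 419 · 562 · 157 · 256 · 4 ≡ 529 (mod 1147).
Since 529 ≠ 1, base 2 is a Fermat witness: 1147 is composite.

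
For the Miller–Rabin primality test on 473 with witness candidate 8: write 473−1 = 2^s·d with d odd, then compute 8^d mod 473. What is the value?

469

473 − 1 = 472 = 2^3 · 59, so d = 59.
8^1 ≡ 8 (mod 473)
8^2 ≡ 8^2 = 64 ≡ 64 (mod 473)
8^4 ≡ 64^2 = 4096 ≡ 312 (mod 473)
8^8 ≡ 312^2 = 97344 ≡ 379 (mod 473)
8^16 ≡ 379^2 = 143641 ≡ 322 (mod 473)
8^32 ≡ 322^2 = 103684 ≡ 97 (mod 473)
59 = 32 + 16 + 8 + 2 + 1 in binary powers of 2.
So 8^59 ≡ 97 · 322 · 379 · 64 · 8 ≡ 469 (mod 473).
Squaring chain: 469 → 16 → 256; never reaches −1, so base 8 is a Miller–Rabin witness that 473 is composite.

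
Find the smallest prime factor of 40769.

59

40769 is odd.
Digit sum 26, not divisible by 3.
Ends in 9: not divisible by 5.
7: 40769 = 7·5824 + 1
11: 40769 = 11·3706 + 3
13: 40769 = 13·3136 + 1
17: 40769 = 17·2398 + 3
19: 40769 = 19·2145 + 14
23: 40769 = 23·1772 + 13
29: 40769 = 29·1405 + 24
31: 40769 = 31·1315 + 4
37: 40769 = 37·1101 + 32
41: 40769 = 41·994 + 15
43: 40769 = 43·948 + 5
47: 40769 = 47·867 + 20
53: 40769 = 53·769 + 12
59: 40769 = 59·691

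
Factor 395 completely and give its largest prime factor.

79

395 = 5 · 79
79 is prime.
So 395 = 5 · 79; the largest prime factor is 79.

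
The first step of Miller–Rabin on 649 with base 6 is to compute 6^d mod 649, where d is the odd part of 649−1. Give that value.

649 − 1 = 648 = 2^3 · 81, so d = 81.
6^1 ≡ 6 (mod 649)
6^2 ≡ 6^2 = 36 ≡ 36 (mod 649)
6^4 ≡ 36^2 = 1296 ≡ 647 (mod 649)
6^8 ≡ 647^2 = 418609 ≡ 4 (mod 649)
6^16 ≡ 4^2 = 16 ≡ 16 (mod 649)
6^32 ≡ 16^2 = 256 ≡ 256 (mod 649)
6^64 ≡ 256^2 = 65536 ≡ 636 (mod 649)
81 = 64 + 16 + 1 in binary powers of 2.
So 6^81 ≡ 636 · 16 · 6 ≡ 50 (mod 649).
Squaring chain: 50 → 553 → 130; never reaches −1, so base 6 is a Miller–Rabin witness that 649 is composite.

50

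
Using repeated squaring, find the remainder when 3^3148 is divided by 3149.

3^1 ≡ 3 (mod 3149)
3^2 ≡ 3^2 = 9 ≡ 9 (mod 3149)
3^4 ≡ 9^2 = 81 ≡ 81 (mod 3149)
3^8 ≡ 81^2 = 6561 ≡ 263 (mod 3149)
3^16 ≡ 263^2 = 69169 ≡ 3040 (mod 3149)
3^32 ≡ 3040^2 = 9241600 ≡ 2434 (mod 3149)
3^64 ≡ 2434^2 = 5924356 ≡ 1087 (mod 3149)
3^128 ≡ 1087^2 = 1181569 ≡ 694 (mod 3149)
3^256 ≡ 694^2 = 481636 ≡ 2988 (mod 3149)
3^512 ≡ 2988^2 = 8928144 ≡ 729 (mod 3149)
3^1024 ≡ 729^2 = 531441 ≡ 2409 (mod 3149)
3^2048 ≡ 2409^2 = 5803281 ≡ 2823 (mod 3149)
3148 = 2048 + 1024 + 64 + 8 + 4 in binary powers of 2.
So 3^3148 ≡ 2823 · 2409 · 1087 · 263 · 81 ≡ 947 (mod 3149).
Since 947 ≠ 1, base 3 is a Fermat witness: 3149 is composite.

947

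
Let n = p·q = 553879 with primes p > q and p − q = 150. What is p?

Since p = q + 150, we have 553879 = q(q + 150), so q² + 150q − 553879 = 0.
Discriminant: 150² + 4·553879 = 22500 + 2215516 = 2238016; √2238016 = 1496.
q = (−150 + 1496)/2 = 673, and p = q + 150 = 823.
Check: 673 · 823 = 553879.

823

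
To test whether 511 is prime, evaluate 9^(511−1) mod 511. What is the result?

1

9^1 ≡ 9 (mod 511)
9^2 ≡ 9^2 = 81 ≡ 81 (mod 511)
9^4 ≡ 81^2 = 6561 ≡ 429 (mod 511)
9^8 ≡ 429^2 = 184041 ≡ 81 (mod 511)
9^16 ≡ 81^2 = 6561 ≡ 429 (mod 511)
9^32 ≡ 429^2 = 184041 ≡ 81 (mod 511)
9^64 ≡ 81^2 = 6561 ≡ 429 (mod 511)
9^128 ≡ 429^2 = 184041 ≡ 81 (mod 511)
9^256 ≡ 81^2 = 6561 ≡ 429 (mod 511)
510 = 256 + 128 + 64 + 32 + 16 + 8 + 4 + 2 in binary powers of 2.
So 9^510 ≡ 429 · 81 · 429 · 81 · 429 · 81 · 429 · 81 ≡ 1 (mod 511).
Since the result is 1, base 9 gives no evidence that 511 is composite.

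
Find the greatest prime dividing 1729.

19

1729 = 7 · 247
247 = 13 · 19
19 is prime.
So 1729 = 7 · 13 · 19; the largest prime factor is 19.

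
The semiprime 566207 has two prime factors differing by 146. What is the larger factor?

Since p = q + 146, we have 566207 = q(q + 146), so q² + 146q − 566207 = 0.
Discriminant: 146² + 4·566207 = 21316 + 2264828 = 2286144; √2286144 = 1512.
q = (−146 + 1512)/2 = 683, and p = q + 146 = 829.
Check: 683 · 829 = 566207.

829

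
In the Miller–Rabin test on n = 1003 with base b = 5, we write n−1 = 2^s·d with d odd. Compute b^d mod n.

694

1003 − 1 = 1002 = 2^1 · 501, so d = 501.
5^1 ≡ 5 (mod 1003)
5^2 ≡ 5^2 = 25 ≡ 25 (mod 1003)
5^4 ≡ 25^2 = 625 ≡ 625 (mod 1003)
5^8 ≡ 625^2 = 390625 ≡ 458 (mod 1003)
5^16 ≡ 458^2 = 209764 ≡ 137 (mod 1003)
5^32 ≡ 137^2 = 18769 ≡ 715 (mod 1003)
5^64 ≡ 715^2 = 511225 ≡ 698 (mod 1003)
5^128 ≡ 698^2 = 487204 ≡ 749 (mod 1003)
5^256 ≡ 749^2 = 561001 ≡ 324 (mod 1003)
501 = 256 + 128 + 64 + 32 + 16 + 4 + 1 in binary powers of 2.
So 5^501 ≡ 324 · 749 · 698 · 715 · 137 · 625 · 5 ≡ 694 (mod 1003).
Squaring chain: 694; never reaches −1, so base 5 is a Miller–Rabin witness that 1003 is composite.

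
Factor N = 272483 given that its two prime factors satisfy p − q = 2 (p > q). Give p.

523

Since p = q + 2, we have 272483 = q(q + 2), so q² + 2q − 272483 = 0.
Discriminant: 2² + 4·272483 = 4 + 1089932 = 1089936; √1089936 = 1044.
q = (−2 + 1044)/2 = 521, and p = q + 2 = 523.
Check: 521 · 523 = 272483.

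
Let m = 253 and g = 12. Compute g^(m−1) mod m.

12^1 ≡ 12 (mod 253)
12^2 ≡ 12^2 = 144 ≡ 144 (mod 253)
12^4 ≡ 144^2 = 20736 ≡ 243 (mod 253)
12^8 ≡ 243^2 = 59049 ≡ 100 (mod 253)
12^16 ≡ 100^2 = 10000 ≡ 133 (mod 253)
12^32 ≡ 133^2 = 17689 ≡ 232 (mod 253)
12^64 ≡ 232^2 = 53824 ≡ 188 (mod 253)
12^128 ≡ 188^2 = 35344 ≡ 177 (mod 253)
252 = 128 + 64 + 32 + 16 + 8 + 4 in binary powers of 2.
So 12^252 ≡ 177 · 188 · 232 · 133 · 100 · 243 ≡ 232 (mod 253).
Since 232 ≠ 1, base 12 is a Fermat witness: 253 is composite.

232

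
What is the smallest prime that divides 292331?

13

292331 is odd.
Digit sum 20, not divisible by 3.
Ends in 1: not divisible by 5.
7: 292331 = 7·41761 + 4
11: 292331 = 11·26575 + 6
13: 292331 = 13·22487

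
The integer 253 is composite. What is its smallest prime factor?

253 is odd.
Digit sum 10, not divisible by 3.
Ends in 3: not divisible by 5.
7: 253 = 7·36 + 1
11: 253 = 11·23

11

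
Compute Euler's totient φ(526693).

506688

Factor: 526693 = 59 · 79 · 113.
φ(526693) = (59−1) · (79−1) · (113−1) = 58 · 78 · 112 = 506688.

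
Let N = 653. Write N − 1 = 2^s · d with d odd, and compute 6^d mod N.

1

653 − 1 = 652 = 2^2 · 163, so d = 163.
6^1 ≡ 6 (mod 653)
6^2 ≡ 6^2 = 36 ≡ 36 (mod 653)
6^4 ≡ 36^2 = 1296 ≡ 643 (mod 653)
6^8 ≡ 643^2 = 413449 ≡ 100 (mod 653)
6^16 ≡ 100^2 = 10000 ≡ 205 (mod 653)
6^32 ≡ 205^2 = 42025 ≡ 233 (mod 653)
6^64 ≡ 233^2 = 54289 ≡ 90 (mod 653)
6^128 ≡ 90^2 = 8100 ≡ 264 (mod 653)
163 = 128 + 32 + 2 + 1 in binary powers of 2.
So 6^163 ≡ 264 · 233 · 36 · 6 ≡ 1 (mod 653).
Since 6^d ≡ 1 (mod 653), base 6 does not prove 653 composite.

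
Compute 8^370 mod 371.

218

8^1 ≡ 8 (mod 371)
8^2 ≡ 8^2 = 64 ≡ 64 (mod 371)
8^4 ≡ 64^2 = 4096 ≡ 15 (mod 371)
8^8 ≡ 15^2 = 225 ≡ 225 (mod 371)
8^16 ≡ 225^2 = 50625 ≡ 169 (mod 371)
8^32 ≡ 169^2 = 28561 ≡ 365 (mod 371)
8^64 ≡ 365^2 = 133225 ≡ 36 (mod 371)
8^128 ≡ 36^2 = 1296 ≡ 183 (mod 371)
8^256 ≡ 183^2 = 33489 ≡ 99 (mod 371)
370 = 256 + 64 + 32 + 16 + 2 in binary powers of 2.
So 8^370 ≡ 99 · 36 · 365 · 169 · 64 ≡ 218 (mod 371).
Since 218 ≠ 1, base 8 is a Fermat witness: 371 is composite.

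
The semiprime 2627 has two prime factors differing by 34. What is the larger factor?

Since p = q + 34, we have 2627 = q(q + 34), so q² + 34q − 2627 = 0.
Discriminant: 34² + 4·2627 = 1156 + 10508 = 11664; √11664 = 108.
q = (−34 + 108)/2 = 37, and p = q + 34 = 71.
Check: 37 · 71 = 2627.

71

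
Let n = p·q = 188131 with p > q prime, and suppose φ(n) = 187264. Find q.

419

φ(n) = (p−1)(q−1) = n − (p+q) + 1, so p + q = 188131 − 187264 + 1 = 868.
p and q are the roots of t² − 868t + 188131 = 0.
Discriminant: 868² − 4·188131 = 753424 − 752524 = 900; √900 = 30.
q = (868 − 30)/2 = 419, p = (868 + 30)/2 = 449.
Check: 419 · 449 = 188131.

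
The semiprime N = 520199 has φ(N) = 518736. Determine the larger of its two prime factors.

φ(n) = (p−1)(q−1) = n − (p+q) + 1, so p + q = 520199 − 518736 + 1 = 1464.
p and q are the roots of t² − 1464t + 520199 = 0.
Discriminant: 1464² − 4·520199 = 2143296 − 2080796 = 62500; √62500 = 250.
q = (1464 − 250)/2 = 607, p = (1464 + 250)/2 = 857.
Check: 607 · 857 = 520199.

857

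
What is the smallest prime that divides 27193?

27193 is odd.
Digit sum 22, not divisible by 3.
Ends in 3: not divisible by 5.
7: 27193 = 7·3884 + 5
11: 27193 = 11·2472 + 1
13: 27193 = 13·2091 + 10
17: 27193 = 17·1599 + 10
19: 27193 = 19·1431 + 4
23: 27193 = 23·1182 + 7
29: 27193 = 29·937 + 20
31: 27193 = 31·877 + 6
37: 27193 = 37·734 + 35
41: 27193 = 41·663 + 10
43: 27193 = 43·632 + 17
47: 27193 = 47·578 + 27
53: 27193 = 53·513 + 4
59: 27193 = 59·460 + 53
61: 27193 = 61·445 + 48
67: 27193 = 67·405 + 58
71: 27193 = 71·383

71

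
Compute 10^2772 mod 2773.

10^1 ≡ 10 (mod 2773)
10^2 ≡ 10^2 = 100 ≡ 100 (mod 2773)
10^4 ≡ 100^2 = 10000 ≡ 1681 (mod 2773)
10^8 ≡ 1681^2 = 2825761 ≡ 74 (mod 2773)
10^16 ≡ 74^2 = 5476 ≡ 2703 (mod 2773)
10^32 ≡ 2703^2 = 7306209 ≡ 2127 (mod 2773)
10^64 ≡ 2127^2 = 4524129 ≡ 1366 (mod 2773)
10^128 ≡ 1366^2 = 1865956 ≡ 2500 (mod 2773)
10^256 ≡ 2500^2 = 6250000 ≡ 2431 (mod 2773)
10^512 ≡ 2431^2 = 5909761 ≡ 498 (mod 2773)
10^1024 ≡ 498^2 = 248004 ≡ 1207 (mod 2773)
10^2048 ≡ 1207^2 = 1456849 ≡ 1024 (mod 2773)
2772 = 2048 + 512 + 128 + 64 + 16 + 4 in binary powers of 2.
So 10^2772 ≡ 1024 · 498 · 2500 · 1366 · 2703 · 1681 ≡ 1113 (mod 2773).
Since 1113 ≠ 1, base 10 is a Fermat witness: 2773 is composite.

1113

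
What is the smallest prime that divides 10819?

31

10819 is odd.
Digit sum 19, not divisible by 3.
Ends in 9: not divisible by 5.
7: 10819 = 7·1545 + 4
11: 10819 = 11·983 + 6
13: 10819 = 13·832 + 3
17: 10819 = 17·636 + 7
19: 10819 = 19·569 + 8
23: 10819 = 23·470 + 9
29: 10819 = 29·373 + 2
31: 10819 = 31·349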